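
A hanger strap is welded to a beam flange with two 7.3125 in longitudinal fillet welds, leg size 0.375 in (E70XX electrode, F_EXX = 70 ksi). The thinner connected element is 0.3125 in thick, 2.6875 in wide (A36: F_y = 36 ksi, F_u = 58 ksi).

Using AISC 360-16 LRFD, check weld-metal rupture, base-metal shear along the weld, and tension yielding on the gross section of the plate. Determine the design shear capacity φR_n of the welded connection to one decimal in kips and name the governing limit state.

Weld metal: throat = 0.707×0.375 = 0.26513 in, L = 2×7.3125 = 14.625 in. φR_n = 0.75 × 0.6 × 70 × 0.26513 × 14.625 = 122.1 kips.
Base metal shear (0.3125 in plate): yield φR_n = 1.0×0.6×36×0.3125×14.625 = 98.7 kips; rupture φR_n = 0.75×0.6×58×0.3125×14.625 = 119.3 kips; take 98.7 kips (yield).
Tension yield (gross): A_g = 2.6875×0.3125 = 0.83984 in². φR_n = 0.90 × 36 × 0.83984 = 27.2 kips.
Governing: min(122.1, 98.7, 27.2) = 27.2 kips → gross-section yield.

27.2 kips (gross-section yield governs)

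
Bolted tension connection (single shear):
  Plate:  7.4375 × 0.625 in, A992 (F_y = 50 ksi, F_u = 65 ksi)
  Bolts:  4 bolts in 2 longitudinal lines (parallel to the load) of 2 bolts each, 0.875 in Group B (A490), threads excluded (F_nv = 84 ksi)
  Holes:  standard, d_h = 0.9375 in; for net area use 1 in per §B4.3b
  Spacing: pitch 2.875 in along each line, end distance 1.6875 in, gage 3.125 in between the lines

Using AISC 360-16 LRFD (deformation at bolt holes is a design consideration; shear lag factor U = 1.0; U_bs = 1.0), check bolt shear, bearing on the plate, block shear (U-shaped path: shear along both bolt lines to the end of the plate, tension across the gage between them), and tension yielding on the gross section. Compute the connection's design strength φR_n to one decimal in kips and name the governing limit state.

Bolt shear: A_b = π(0.875)²/4 = 0.60132 in². φR_n = 0.75 × 84 × 0.60132 × 4 × 1 = 151.5 kips.
Bearing (0.625 in plate, F_u = 65 ksi): end bolts L_c = 1.6875 − 0.9375/2 = 1.21875, R_n = min(1.2×1.21875×0.625×65, 2.4×0.875×0.625×65) = 59.414 kips/bolt; interior L_c = 2.875 − 0.9375 = 1.9375, R_n = 85.313 kips/bolt. φR_n = 0.75 × (2×59.414 + 2×85.313) = 217.1 kips.
Block shear: shear path 2×[1.6875+1×2.875] = 2×4.5625 in, A_gv = 5.7031, A_nv = 2×(4.5625 − 1.5×1)×0.625 = 3.8281 in²; tension across gage: (3.125 − 1×1)×0.625 = 1.3281 in². R_n = min(0.6×65×3.8281, 0.6×50×5.7031) + 1.0×65×1.3281 = min(149.3, 171.09) + 86.327 = 235.63 kips. φR_n = 0.75 × 235.63 = 176.7 kips.
Tension yield (gross): A_g = 7.4375×0.625 = 4.6484 in². φR_n = 0.90 × 50 × 4.6484 = 209.2 kips.
Governing: min(151.5, 217.1, 176.7, 209.2) = 151.5 kips → bolt shear.

151.5 kips (bolt shear governs)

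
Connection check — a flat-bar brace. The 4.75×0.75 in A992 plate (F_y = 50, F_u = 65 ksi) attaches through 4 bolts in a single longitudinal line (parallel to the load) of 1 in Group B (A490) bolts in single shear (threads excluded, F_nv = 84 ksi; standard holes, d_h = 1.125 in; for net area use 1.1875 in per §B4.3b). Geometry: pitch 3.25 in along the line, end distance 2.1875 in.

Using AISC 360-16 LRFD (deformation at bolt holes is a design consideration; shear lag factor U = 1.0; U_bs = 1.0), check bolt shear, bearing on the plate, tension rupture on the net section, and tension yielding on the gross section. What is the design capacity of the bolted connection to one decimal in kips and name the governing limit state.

130.3 kips (net-section rupture governs)

Bolt shear: A_b = π(1)²/4 = 0.7854 in². φR_n = 0.75 × 84 × 0.7854 × 4 × 1 = 197.9 kips.
Bearing (0.75 in plate, F_u = 65 ksi): end bolts L_c = 2.1875 − 1.125/2 = 1.625, R_n = min(1.2×1.625×0.75×65, 2.4×1×0.75×65) = 95.063 kips/bolt; interior L_c = 3.25 − 1.125 = 2.125, R_n = 117 kips/bolt. φR_n = 0.75 × (1×95.063 + 3×117) = 334.5 kips.
Tension rupture (net): A_n = (4.75 − 1×1.1875)×0.75 = 2.6719 in² (U = 1.0, A_e = A_n). φR_n = 0.75 × 65 × 2.6719 = 130.3 kips.
Tension yield (gross): A_g = 4.75×0.75 = 3.5625 in². φR_n = 0.90 × 50 × 3.5625 = 160.3 kips.
Governing: min(197.9, 334.5, 130.3, 160.3) = 130.3 kips → net-section rupture.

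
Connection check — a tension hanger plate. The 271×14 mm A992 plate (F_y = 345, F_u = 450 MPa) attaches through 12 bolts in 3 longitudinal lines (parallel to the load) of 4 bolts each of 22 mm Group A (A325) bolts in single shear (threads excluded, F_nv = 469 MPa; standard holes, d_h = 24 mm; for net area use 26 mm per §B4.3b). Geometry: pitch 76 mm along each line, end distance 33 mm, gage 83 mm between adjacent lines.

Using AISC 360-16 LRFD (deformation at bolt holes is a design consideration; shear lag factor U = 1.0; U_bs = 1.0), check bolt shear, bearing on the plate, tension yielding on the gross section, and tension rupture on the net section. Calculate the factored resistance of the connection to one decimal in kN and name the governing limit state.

911.9 kN (net-section rupture governs)

Bolt shear: A_b = π(22)²/4 = 380.13 mm². φR_n = 0.75 × 469 × 380.13 × 12 × 1 = 1604.5 kN.
Bearing (14 mm plate, F_u = 450 MPa): end bolts L_c = 33 − 24/2 = 21, R_n = min(1.2×21×14×450, 2.4×22×14×450) = 158.76 kN/bolt; interior L_c = 76 − 24 = 52, R_n = 332.64 kN/bolt. φR_n = 0.75 × (3×158.76 + 9×332.64) = 2602.5 kN.
Tension yield (gross): A_g = 271×14 = 3794 mm². φR_n = 0.90 × 345 × 3794 = 1178.0 kN.
Tension rupture (net): A_n = (271 − 3×26)×14 = 2702 mm² (U = 1.0, A_e = A_n). φR_n = 0.75 × 450 × 2702 = 911.9 kN.
Governing: min(1604.5, 2602.5, 1178.0, 911.9) = 911.9 kN → net-section rupture.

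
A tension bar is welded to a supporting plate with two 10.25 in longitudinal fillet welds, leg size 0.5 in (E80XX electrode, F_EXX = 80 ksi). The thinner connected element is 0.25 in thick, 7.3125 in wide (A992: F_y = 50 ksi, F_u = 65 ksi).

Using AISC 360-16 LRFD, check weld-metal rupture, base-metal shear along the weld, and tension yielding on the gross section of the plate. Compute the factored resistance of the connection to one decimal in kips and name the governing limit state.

82.3 kips (gross-section yield governs)

Weld metal: throat = 0.707×0.5 = 0.3535 in, L = 2×10.25 = 20.5 in. φR_n = 0.75 × 0.6 × 80 × 0.3535 × 20.5 = 260.9 kips.
Base metal shear (0.25 in plate): yield φR_n = 1.0×0.6×50×0.25×20.5 = 153.8 kips; rupture φR_n = 0.75×0.6×65×0.25×20.5 = 149.9 kips; take 149.9 kips (rupture).
Tension yield (gross): A_g = 7.3125×0.25 = 1.8281 in². φR_n = 0.90 × 50 × 1.8281 = 82.3 kips.
Governing: min(260.9, 149.9, 82.3) = 82.3 kips → gross-section yield.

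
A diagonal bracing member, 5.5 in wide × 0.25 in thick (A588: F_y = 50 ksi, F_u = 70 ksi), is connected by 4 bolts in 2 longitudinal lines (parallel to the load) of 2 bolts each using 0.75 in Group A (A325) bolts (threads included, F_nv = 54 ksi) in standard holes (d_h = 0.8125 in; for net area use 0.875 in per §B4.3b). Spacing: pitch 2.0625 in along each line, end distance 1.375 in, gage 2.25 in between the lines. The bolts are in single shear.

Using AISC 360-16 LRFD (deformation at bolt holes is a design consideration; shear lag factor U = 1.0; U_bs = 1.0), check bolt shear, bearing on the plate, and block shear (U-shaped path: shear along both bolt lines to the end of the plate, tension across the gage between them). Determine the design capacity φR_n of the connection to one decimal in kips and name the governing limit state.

Bolt shear: A_b = π(0.75)²/4 = 0.44179 in². φR_n = 0.75 × 54 × 0.44179 × 4 × 1 = 71.6 kips.
Bearing (0.25 in plate, F_u = 70 ksi): end bolts L_c = 1.375 − 0.8125/2 = 0.96875, R_n = min(1.2×0.96875×0.25×70, 2.4×0.75×0.25×70) = 20.344 kips/bolt; interior L_c = 2.0625 − 0.8125 = 1.25, R_n = 26.25 kips/bolt. φR_n = 0.75 × (2×20.344 + 2×26.25) = 69.9 kips.
Block shear: shear path 2×[1.375+1×2.0625] = 2×3.4375 in, A_gv = 1.7188, A_nv = 2×(3.4375 − 1.5×0.875)×0.25 = 1.0625 in²; tension across gage: (2.25 − 1×0.875)×0.25 = 0.34375 in². R_n = min(0.6×70×1.0625, 0.6×50×1.7188) + 1.0×70×0.34375 = min(44.625, 51.564) + 24.063 = 68.688 kips. φR_n = 0.75 × 68.688 = 51.5 kips.
Governing: min(71.6, 69.9, 51.5) = 51.5 kips → block shear.

51.5 kips (block shear governs)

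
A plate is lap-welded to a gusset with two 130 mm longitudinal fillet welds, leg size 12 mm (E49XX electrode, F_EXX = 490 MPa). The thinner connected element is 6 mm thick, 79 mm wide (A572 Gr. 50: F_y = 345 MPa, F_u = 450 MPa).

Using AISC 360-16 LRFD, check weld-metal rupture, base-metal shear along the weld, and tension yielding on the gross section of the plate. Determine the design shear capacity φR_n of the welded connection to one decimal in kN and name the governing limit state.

147.2 kN (gross-section yield governs)

Weld metal: throat = 0.707×12 = 8.484 mm, L = 2×130 = 260 mm. φR_n = 0.75 × 0.6 × 490 × 8.484 × 260 = 486.4 kN.
Base metal shear (6 mm plate): yield φR_n = 1.0×0.6×345×6×260 = 322.9 kN; rupture φR_n = 0.75×0.6×450×6×260 = 315.9 kN; take 315.9 kN (rupture).
Tension yield (gross): A_g = 79×6 = 474 mm². φR_n = 0.90 × 345 × 474 = 147.2 kN.
Governing: min(486.4, 315.9, 147.2) = 147.2 kN → gross-section yield.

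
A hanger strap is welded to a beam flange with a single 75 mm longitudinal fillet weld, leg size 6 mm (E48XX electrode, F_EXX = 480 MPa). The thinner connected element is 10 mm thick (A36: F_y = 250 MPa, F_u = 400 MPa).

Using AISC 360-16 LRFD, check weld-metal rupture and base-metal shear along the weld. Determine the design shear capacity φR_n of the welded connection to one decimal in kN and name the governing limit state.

68.7 kN (weld metal governs)

Weld metal: throat = 0.707×6 = 4.242 mm, L = 75 mm. φR_n = 0.75 × 0.6 × 480 × 4.242 × 75 = 68.7 kN.
Base metal shear (10 mm plate): yield φR_n = 1.0×0.6×250×10×75 = 112.5 kN; rupture φR_n = 0.75×0.6×400×10×75 = 135.0 kN; take 112.5 kN (yield).
Governing: min(68.7, 112.5) = 68.7 kN → weld metal.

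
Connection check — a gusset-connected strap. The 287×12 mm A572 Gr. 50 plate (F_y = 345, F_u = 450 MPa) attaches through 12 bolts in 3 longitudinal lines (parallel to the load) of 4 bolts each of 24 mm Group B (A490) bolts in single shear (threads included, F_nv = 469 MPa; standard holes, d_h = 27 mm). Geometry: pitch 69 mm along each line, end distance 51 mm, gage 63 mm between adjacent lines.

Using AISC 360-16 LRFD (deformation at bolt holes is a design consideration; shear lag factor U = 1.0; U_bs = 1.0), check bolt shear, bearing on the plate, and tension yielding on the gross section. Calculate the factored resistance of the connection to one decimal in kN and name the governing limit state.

Bolt shear: A_b = π(24)²/4 = 452.39 mm². φR_n = 0.75 × 469 × 452.39 × 12 × 1 = 1909.5 kN.
Bearing (12 mm plate, F_u = 450 MPa): end bolts L_c = 51 − 27/2 = 37.5, R_n = min(1.2×37.5×12×450, 2.4×24×12×450) = 243 kN/bolt; interior L_c = 69 − 27 = 42, R_n = 272.16 kN/bolt. φR_n = 0.75 × (3×243 + 9×272.16) = 2383.8 kN.
Tension yield (gross): A_g = 287×12 = 3444 mm². φR_n = 0.90 × 345 × 3444 = 1069.4 kN.
Governing: min(1909.5, 2383.8, 1069.4) = 1069.4 kN → gross-section yield.

1069.4 kN (gross-section yield governs)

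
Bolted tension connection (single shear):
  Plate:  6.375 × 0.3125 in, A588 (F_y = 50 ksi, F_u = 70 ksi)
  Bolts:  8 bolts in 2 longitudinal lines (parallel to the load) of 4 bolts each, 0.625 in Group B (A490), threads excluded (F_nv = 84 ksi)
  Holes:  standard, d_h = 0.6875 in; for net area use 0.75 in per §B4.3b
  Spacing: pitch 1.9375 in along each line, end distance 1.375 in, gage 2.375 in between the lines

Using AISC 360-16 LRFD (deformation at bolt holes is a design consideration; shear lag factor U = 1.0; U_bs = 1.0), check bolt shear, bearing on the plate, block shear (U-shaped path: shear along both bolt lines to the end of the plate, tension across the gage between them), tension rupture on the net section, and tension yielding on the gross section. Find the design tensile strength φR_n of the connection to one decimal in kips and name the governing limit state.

80.0 kips (net-section rupture governs)

Bolt shear: A_b = π(0.625)²/4 = 0.3068 in². φR_n = 0.75 × 84 × 0.3068 × 8 × 1 = 154.6 kips.
Bearing (0.3125 in plate, F_u = 70 ksi): end bolts L_c = 1.375 − 0.6875/2 = 1.03125, R_n = min(1.2×1.03125×0.3125×70, 2.4×0.625×0.3125×70) = 27.07 kips/bolt; interior L_c = 1.9375 − 0.6875 = 1.25, R_n = 32.813 kips/bolt. φR_n = 0.75 × (2×27.07 + 6×32.813) = 188.3 kips.
Block shear: shear path 2×[1.375+3×1.9375] = 2×7.1875 in, A_gv = 4.4922, A_nv = 2×(7.1875 − 3.5×0.75)×0.3125 = 2.8516 in²; tension across gage: (2.375 − 1×0.75)×0.3125 = 0.50781 in². R_n = min(0.6×70×2.8516, 0.6×50×4.4922) + 1.0×70×0.50781 = min(119.77, 134.77) + 35.547 = 155.32 kips. φR_n = 0.75 × 155.32 = 116.5 kips.
Tension rupture (net): A_n = (6.375 − 2×0.75)×0.3125 = 1.5234 in² (U = 1.0, A_e = A_n). φR_n = 0.75 × 70 × 1.5234 = 80.0 kips.
Tension yield (gross): A_g = 6.375×0.3125 = 1.9922 in². φR_n = 0.90 × 50 × 1.9922 = 89.6 kips.
Governing: min(154.6, 188.3, 116.5, 80.0, 89.6) = 80.0 kips → net-section rupture.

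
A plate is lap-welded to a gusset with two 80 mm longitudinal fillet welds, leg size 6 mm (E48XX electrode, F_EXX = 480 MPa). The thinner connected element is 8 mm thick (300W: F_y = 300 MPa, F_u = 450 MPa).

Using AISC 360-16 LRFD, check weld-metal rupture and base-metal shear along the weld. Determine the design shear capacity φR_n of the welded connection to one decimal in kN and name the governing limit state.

146.6 kN (weld metal governs)

Weld metal: throat = 0.707×6 = 4.242 mm, L = 2×80 = 160 mm. φR_n = 0.75 × 0.6 × 480 × 4.242 × 160 = 146.6 kN.
Base metal shear (8 mm plate): yield φR_n = 1.0×0.6×300×8×160 = 230.4 kN; rupture φR_n = 0.75×0.6×450×8×160 = 259.2 kN; take 230.4 kN (yield).
Governing: min(146.6, 230.4) = 146.6 kN → weld metal.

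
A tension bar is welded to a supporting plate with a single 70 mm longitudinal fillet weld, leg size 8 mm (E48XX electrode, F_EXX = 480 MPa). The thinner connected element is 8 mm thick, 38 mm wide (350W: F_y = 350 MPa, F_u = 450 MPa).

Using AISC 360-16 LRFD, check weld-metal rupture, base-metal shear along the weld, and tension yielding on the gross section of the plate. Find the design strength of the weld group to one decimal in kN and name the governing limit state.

85.5 kN (weld metal governs)

Weld metal: throat = 0.707×8 = 5.656 mm, L = 70 mm. φR_n = 0.75 × 0.6 × 480 × 5.656 × 70 = 85.5 kN.
Base metal shear (8 mm plate): yield φR_n = 1.0×0.6×350×8×70 = 117.6 kN; rupture φR_n = 0.75×0.6×450×8×70 = 113.4 kN; take 113.4 kN (rupture).
Tension yield (gross): A_g = 38×8 = 304 mm². φR_n = 0.90 × 350 × 304 = 95.8 kN.
Governing: min(85.5, 113.4, 95.8) = 85.5 kN → weld metal.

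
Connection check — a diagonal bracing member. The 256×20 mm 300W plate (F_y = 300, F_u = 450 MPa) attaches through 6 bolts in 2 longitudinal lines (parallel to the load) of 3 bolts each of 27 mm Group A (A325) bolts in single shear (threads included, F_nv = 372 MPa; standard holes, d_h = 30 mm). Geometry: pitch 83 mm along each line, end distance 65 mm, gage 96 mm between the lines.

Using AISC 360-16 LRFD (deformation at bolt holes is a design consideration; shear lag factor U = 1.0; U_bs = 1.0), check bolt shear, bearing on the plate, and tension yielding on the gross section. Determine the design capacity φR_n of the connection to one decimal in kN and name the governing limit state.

Bolt shear: A_b = π(27)²/4 = 572.56 mm². φR_n = 0.75 × 372 × 572.56 × 6 × 1 = 958.5 kN.
Bearing (20 mm plate, F_u = 450 MPa): end bolts L_c = 65 − 30/2 = 50, R_n = min(1.2×50×20×450, 2.4×27×20×450) = 540 kN/bolt; interior L_c = 83 − 30 = 53, R_n = 572.4 kN/bolt. φR_n = 0.75 × (2×540 + 4×572.4) = 2527.2 kN.
Tension yield (gross): A_g = 256×20 = 5120 mm². φR_n = 0.90 × 300 × 5120 = 1382.4 kN.
Governing: min(958.5, 2527.2, 1382.4) = 958.5 kN → bolt shear.

958.5 kN (bolt shear governs)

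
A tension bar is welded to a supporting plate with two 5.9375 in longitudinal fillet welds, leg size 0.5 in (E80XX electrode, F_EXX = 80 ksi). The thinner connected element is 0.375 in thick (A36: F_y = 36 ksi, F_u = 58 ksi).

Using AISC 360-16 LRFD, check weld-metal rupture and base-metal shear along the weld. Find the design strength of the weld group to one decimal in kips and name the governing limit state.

Weld metal: throat = 0.707×0.5 = 0.3535 in, L = 2×5.9375 = 11.875 in. φR_n = 0.75 × 0.6 × 80 × 0.3535 × 11.875 = 151.1 kips.
Base metal shear (0.375 in plate): yield φR_n = 1.0×0.6×36×0.375×11.875 = 96.2 kips; rupture φR_n = 0.75×0.6×58×0.375×11.875 = 116.2 kips; take 96.2 kips (yield).
Governing: min(151.1, 96.2) = 96.2 kips → base-metal shear.

96.2 kips (base-metal shear governs)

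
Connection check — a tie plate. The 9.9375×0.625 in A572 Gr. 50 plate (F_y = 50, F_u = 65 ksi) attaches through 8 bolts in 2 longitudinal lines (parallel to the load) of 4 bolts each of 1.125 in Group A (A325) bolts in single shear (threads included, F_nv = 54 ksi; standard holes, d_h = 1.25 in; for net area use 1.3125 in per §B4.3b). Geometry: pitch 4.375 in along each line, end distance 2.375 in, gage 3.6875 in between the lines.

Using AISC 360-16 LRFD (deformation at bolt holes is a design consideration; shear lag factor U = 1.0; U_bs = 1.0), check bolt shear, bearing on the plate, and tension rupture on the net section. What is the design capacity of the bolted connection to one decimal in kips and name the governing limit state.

Bolt shear: A_b = π(1.125)²/4 = 0.99402 in². φR_n = 0.75 × 54 × 0.99402 × 8 × 1 = 322.1 kips.
Bearing (0.625 in plate, F_u = 65 ksi): end bolts L_c = 2.375 − 1.25/2 = 1.75, R_n = min(1.2×1.75×0.625×65, 2.4×1.125×0.625×65) = 85.313 kips/bolt; interior L_c = 4.375 − 1.25 = 3.125, R_n = 109.69 kips/bolt. φR_n = 0.75 × (2×85.313 + 6×109.69) = 621.6 kips.
Tension rupture (net): A_n = (9.9375 − 2×1.3125)×0.625 = 4.5703 in² (U = 1.0, A_e = A_n). φR_n = 0.75 × 65 × 4.5703 = 222.8 kips.
Governing: min(322.1, 621.6, 222.8) = 222.8 kips → net-section rupture.

222.8 kips (net-section rupture governs)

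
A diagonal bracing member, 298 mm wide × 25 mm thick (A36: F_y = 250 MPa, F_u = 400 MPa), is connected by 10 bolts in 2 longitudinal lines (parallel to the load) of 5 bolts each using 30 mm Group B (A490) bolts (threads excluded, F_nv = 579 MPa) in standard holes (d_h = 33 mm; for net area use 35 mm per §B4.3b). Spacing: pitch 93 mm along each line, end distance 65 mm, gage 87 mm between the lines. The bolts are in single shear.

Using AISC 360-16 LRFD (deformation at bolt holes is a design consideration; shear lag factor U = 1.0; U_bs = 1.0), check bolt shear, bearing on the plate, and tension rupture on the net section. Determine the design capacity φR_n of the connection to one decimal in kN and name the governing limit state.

1710.0 kN (net-section rupture governs)

Bolt shear: A_b = π(30)²/4 = 706.86 mm². φR_n = 0.75 × 579 × 706.86 × 10 × 1 = 3069.5 kN.
Bearing (25 mm plate, F_u = 400 MPa): end bolts L_c = 65 − 33/2 = 48.5, R_n = min(1.2×48.5×25×400, 2.4×30×25×400) = 582 kN/bolt; interior L_c = 93 − 33 = 60, R_n = 720 kN/bolt. φR_n = 0.75 × (2×582 + 8×720) = 5193.0 kN.
Tension rupture (net): A_n = (298 − 2×35)×25 = 5700 mm² (U = 1.0, A_e = A_n). φR_n = 0.75 × 400 × 5700 = 1710.0 kN.
Governing: min(3069.5, 5193.0, 1710.0) = 1710.0 kN → net-section rupture.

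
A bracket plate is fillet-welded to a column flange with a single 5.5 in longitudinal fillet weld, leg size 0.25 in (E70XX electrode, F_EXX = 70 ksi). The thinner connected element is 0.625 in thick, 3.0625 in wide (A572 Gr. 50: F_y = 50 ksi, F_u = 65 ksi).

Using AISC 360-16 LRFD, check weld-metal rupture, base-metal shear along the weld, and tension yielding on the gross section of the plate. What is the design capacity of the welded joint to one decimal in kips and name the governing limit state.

Weld metal: throat = 0.707×0.25 = 0.17675 in, L = 5.5 in. φR_n = 0.75 × 0.6 × 70 × 0.17675 × 5.5 = 30.6 kips.
Base metal shear (0.625 in plate): yield φR_n = 1.0×0.6×50×0.625×5.5 = 103.1 kips; rupture φR_n = 0.75×0.6×65×0.625×5.5 = 100.5 kips; take 100.5 kips (rupture).
Tension yield (gross): A_g = 3.0625×0.625 = 1.9141 in². φR_n = 0.90 × 50 × 1.9141 = 86.1 kips.
Governing: min(30.6, 100.5, 86.1) = 30.6 kips → weld metal.

30.6 kips (weld metal governs)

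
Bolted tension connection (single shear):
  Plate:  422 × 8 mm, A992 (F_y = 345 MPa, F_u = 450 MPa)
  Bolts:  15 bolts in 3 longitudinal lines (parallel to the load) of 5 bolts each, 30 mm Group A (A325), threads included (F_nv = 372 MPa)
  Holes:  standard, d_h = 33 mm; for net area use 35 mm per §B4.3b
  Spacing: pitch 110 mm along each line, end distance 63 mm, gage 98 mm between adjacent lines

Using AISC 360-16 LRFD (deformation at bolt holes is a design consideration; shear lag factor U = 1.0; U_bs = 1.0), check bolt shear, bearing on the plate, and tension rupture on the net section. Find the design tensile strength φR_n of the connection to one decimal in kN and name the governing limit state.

855.9 kN (net-section rupture governs)

Bolt shear: A_b = π(30)²/4 = 706.86 mm². φR_n = 0.75 × 372 × 706.86 × 15 × 1 = 2958.2 kN.
Bearing (8 mm plate, F_u = 450 MPa): end bolts L_c = 63 − 33/2 = 46.5, R_n = min(1.2×46.5×8×450, 2.4×30×8×450) = 200.88 kN/bolt; interior L_c = 110 − 33 = 77, R_n = 259.2 kN/bolt. φR_n = 0.75 × (3×200.88 + 12×259.2) = 2784.8 kN.
Tension rupture (net): A_n = (422 − 3×35)×8 = 2536 mm² (U = 1.0, A_e = A_n). φR_n = 0.75 × 450 × 2536 = 855.9 kN.
Governing: min(2958.2, 2784.8, 855.9) = 855.9 kN → net-section rupture.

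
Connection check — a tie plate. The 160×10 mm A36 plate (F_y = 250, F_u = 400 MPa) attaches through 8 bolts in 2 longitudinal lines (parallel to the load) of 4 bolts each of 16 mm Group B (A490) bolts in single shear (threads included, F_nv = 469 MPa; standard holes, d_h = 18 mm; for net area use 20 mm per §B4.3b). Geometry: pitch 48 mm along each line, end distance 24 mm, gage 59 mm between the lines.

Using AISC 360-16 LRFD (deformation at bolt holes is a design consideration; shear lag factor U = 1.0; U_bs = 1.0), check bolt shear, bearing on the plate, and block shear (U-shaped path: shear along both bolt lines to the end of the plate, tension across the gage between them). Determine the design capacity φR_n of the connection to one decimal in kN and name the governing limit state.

469.8 kN (block shear governs)

Bolt shear: A_b = π(16)²/4 = 201.06 mm². φR_n = 0.75 × 469 × 201.06 × 8 × 1 = 565.8 kN.
Bearing (10 mm plate, F_u = 400 MPa): end bolts L_c = 24 − 18/2 = 15, R_n = min(1.2×15×10×400, 2.4×16×10×400) = 72 kN/bolt; interior L_c = 48 − 18 = 30, R_n = 144 kN/bolt. φR_n = 0.75 × (2×72 + 6×144) = 756.0 kN.
Block shear: shear path 2×[24+3×48] = 2×168 mm, A_gv = 3360, A_nv = 2×(168 − 3.5×20)×10 = 1960 mm²; tension across gage: (59 − 1×20)×10 = 390 mm². R_n = min(0.6×400×1960, 0.6×250×3360) + 1.0×400×390 = min(470.4, 504) + 156 = 626.4 kN. φR_n = 0.75 × 626.4 = 469.8 kN.
Governing: min(565.8, 756.0, 469.8) = 469.8 kN → block shear.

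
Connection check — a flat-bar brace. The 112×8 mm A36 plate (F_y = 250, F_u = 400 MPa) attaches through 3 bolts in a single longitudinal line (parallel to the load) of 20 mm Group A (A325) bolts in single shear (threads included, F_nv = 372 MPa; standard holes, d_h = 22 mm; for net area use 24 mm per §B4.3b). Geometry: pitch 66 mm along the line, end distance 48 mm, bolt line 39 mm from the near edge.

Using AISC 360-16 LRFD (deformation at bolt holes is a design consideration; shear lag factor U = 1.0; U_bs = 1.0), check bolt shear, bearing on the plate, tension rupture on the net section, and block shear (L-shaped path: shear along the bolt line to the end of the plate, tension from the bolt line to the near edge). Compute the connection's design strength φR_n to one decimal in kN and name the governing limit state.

211.2 kN (net-section rupture governs)

Bolt shear: A_b = π(20)²/4 = 314.16 mm². φR_n = 0.75 × 372 × 314.16 × 3 × 1 = 263.0 kN.
Bearing (8 mm plate, F_u = 400 MPa): end bolts L_c = 48 − 22/2 = 37, R_n = min(1.2×37×8×400, 2.4×20×8×400) = 142.08 kN/bolt; interior L_c = 66 − 22 = 44, R_n = 153.6 kN/bolt. φR_n = 0.75 × (1×142.08 + 2×153.6) = 337.0 kN.
Tension rupture (net): A_n = (112 − 1×24)×8 = 704 mm² (U = 1.0, A_e = A_n). φR_n = 0.75 × 400 × 704 = 211.2 kN.
Block shear: shear path 1×[48+2×66] = 1×180 mm, A_gv = 1440, A_nv = 1×(180 − 2.5×24)×8 = 960 mm²; tension to near edge: (39 − 0.5×24)×8 = 216 mm². R_n = min(0.6×400×960, 0.6×250×1440) + 1.0×400×216 = min(230.4, 216) + 86.4 = 302.4 kN. φR_n = 0.75 × 302.4 = 226.8 kN.
Governing: min(263.0, 337.0, 211.2, 226.8) = 211.2 kN → net-section rupture.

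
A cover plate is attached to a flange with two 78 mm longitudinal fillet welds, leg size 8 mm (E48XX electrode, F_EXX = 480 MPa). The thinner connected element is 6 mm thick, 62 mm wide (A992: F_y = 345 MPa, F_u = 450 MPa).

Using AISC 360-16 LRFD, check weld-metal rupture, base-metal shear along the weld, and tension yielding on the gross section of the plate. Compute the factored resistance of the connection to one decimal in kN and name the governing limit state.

Weld metal: throat = 0.707×8 = 5.656 mm, L = 2×78 = 156 mm. φR_n = 0.75 × 0.6 × 480 × 5.656 × 156 = 190.6 kN.
Base metal shear (6 mm plate): yield φR_n = 1.0×0.6×345×6×156 = 193.8 kN; rupture φR_n = 0.75×0.6×450×6×156 = 189.5 kN; take 189.5 kN (rupture).
Tension yield (gross): A_g = 62×6 = 372 mm². φR_n = 0.90 × 345 × 372 = 115.5 kN.
Governing: min(190.6, 189.5, 115.5) = 115.5 kN → gross-section yield.

115.5 kN (gross-section yield governs)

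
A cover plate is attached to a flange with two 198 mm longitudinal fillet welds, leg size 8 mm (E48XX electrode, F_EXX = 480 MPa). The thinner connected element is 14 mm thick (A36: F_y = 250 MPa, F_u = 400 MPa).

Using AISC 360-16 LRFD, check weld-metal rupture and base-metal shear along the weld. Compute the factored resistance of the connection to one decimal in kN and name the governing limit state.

Weld metal: throat = 0.707×8 = 5.656 mm, L = 2×198 = 396 mm. φR_n = 0.75 × 0.6 × 480 × 5.656 × 396 = 483.8 kN.
Base metal shear (14 mm plate): yield φR_n = 1.0×0.6×250×14×396 = 831.6 kN; rupture φR_n = 0.75×0.6×400×14×396 = 997.9 kN; take 831.6 kN (yield).
Governing: min(483.8, 831.6) = 483.8 kN → weld metal.

483.8 kN (weld metal governs)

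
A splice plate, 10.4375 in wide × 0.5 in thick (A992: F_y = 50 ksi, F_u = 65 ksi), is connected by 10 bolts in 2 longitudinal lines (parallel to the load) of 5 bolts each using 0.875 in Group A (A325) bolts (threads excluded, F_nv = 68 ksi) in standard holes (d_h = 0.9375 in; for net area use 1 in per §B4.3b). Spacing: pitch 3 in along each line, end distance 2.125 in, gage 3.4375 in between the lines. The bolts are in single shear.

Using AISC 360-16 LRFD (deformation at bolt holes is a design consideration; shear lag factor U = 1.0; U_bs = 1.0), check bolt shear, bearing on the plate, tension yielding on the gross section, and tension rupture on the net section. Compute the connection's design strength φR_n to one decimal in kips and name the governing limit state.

205.7 kips (net-section rupture governs)

Bolt shear: A_b = π(0.875)²/4 = 0.60132 in². φR_n = 0.75 × 68 × 0.60132 × 10 × 1 = 306.7 kips.
Bearing (0.5 in plate, F_u = 65 ksi): end bolts L_c = 2.125 − 0.9375/2 = 1.65625, R_n = min(1.2×1.65625×0.5×65, 2.4×0.875×0.5×65) = 64.594 kips/bolt; interior L_c = 3 − 0.9375 = 2.0625, R_n = 68.25 kips/bolt. φR_n = 0.75 × (2×64.594 + 8×68.25) = 506.4 kips.
Tension yield (gross): A_g = 10.4375×0.5 = 5.2188 in². φR_n = 0.90 × 50 × 5.2188 = 234.8 kips.
Tension rupture (net): A_n = (10.4375 − 2×1)×0.5 = 4.2188 in² (U = 1.0, A_e = A_n). φR_n = 0.75 × 65 × 4.2188 = 205.7 kips.
Governing: min(306.7, 506.4, 234.8, 205.7) = 205.7 kips → net-section rupture.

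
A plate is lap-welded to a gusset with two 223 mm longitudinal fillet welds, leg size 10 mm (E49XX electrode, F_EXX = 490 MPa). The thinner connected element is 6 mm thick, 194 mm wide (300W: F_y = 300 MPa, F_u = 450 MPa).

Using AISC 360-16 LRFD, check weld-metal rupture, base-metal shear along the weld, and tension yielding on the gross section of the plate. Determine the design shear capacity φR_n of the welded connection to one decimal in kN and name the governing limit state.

Weld metal: throat = 0.707×10 = 7.07 mm, L = 2×223 = 446 mm. φR_n = 0.75 × 0.6 × 490 × 7.07 × 446 = 695.3 kN.
Base metal shear (6 mm plate): yield φR_n = 1.0×0.6×300×6×446 = 481.7 kN; rupture φR_n = 0.75×0.6×450×6×446 = 541.9 kN; take 481.7 kN (yield).
Tension yield (gross): A_g = 194×6 = 1164 mm². φR_n = 0.90 × 300 × 1164 = 314.3 kN.
Governing: min(695.3, 481.7, 314.3) = 314.3 kN → gross-section yield.

314.3 kN (gross-section yield governs)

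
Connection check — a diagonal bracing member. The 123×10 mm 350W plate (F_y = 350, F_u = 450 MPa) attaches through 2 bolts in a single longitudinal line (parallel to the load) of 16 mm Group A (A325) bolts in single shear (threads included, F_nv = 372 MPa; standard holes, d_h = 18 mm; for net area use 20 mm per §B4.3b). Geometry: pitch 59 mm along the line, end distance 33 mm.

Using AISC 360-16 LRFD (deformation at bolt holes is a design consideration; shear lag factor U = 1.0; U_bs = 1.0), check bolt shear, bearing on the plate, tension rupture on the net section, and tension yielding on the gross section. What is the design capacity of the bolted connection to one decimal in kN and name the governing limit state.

Bolt shear: A_b = π(16)²/4 = 201.06 mm². φR_n = 0.75 × 372 × 201.06 × 2 × 1 = 112.2 kN.
Bearing (10 mm plate, F_u = 450 MPa): end bolts L_c = 33 − 18/2 = 24, R_n = min(1.2×24×10×450, 2.4×16×10×450) = 129.6 kN/bolt; interior L_c = 59 − 18 = 41, R_n = 172.8 kN/bolt. φR_n = 0.75 × (1×129.6 + 1×172.8) = 226.8 kN.
Tension rupture (net): A_n = (123 − 1×20)×10 = 1030 mm² (U = 1.0, A_e = A_n). φR_n = 0.75 × 450 × 1030 = 347.6 kN.
Tension yield (gross): A_g = 123×10 = 1230 mm². φR_n = 0.90 × 350 × 1230 = 387.5 kN.
Governing: min(112.2, 226.8, 347.6, 387.5) = 112.2 kN → bolt shear.

112.2 kN (bolt shear governs)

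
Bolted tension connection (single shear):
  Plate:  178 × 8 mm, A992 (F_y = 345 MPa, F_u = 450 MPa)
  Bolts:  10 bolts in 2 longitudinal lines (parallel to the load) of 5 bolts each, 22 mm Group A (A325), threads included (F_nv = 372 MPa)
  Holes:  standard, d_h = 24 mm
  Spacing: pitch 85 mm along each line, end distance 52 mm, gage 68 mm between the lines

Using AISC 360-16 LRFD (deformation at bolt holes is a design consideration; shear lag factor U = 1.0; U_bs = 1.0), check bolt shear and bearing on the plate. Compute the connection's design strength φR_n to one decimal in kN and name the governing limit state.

Bolt shear: A_b = π(22)²/4 = 380.13 mm². φR_n = 0.75 × 372 × 380.13 × 10 × 1 = 1060.6 kN.
Bearing (8 mm plate, F_u = 450 MPa): end bolts L_c = 52 − 24/2 = 40, R_n = min(1.2×40×8×450, 2.4×22×8×450) = 172.8 kN/bolt; interior L_c = 85 − 24 = 61, R_n = 190.08 kN/bolt. φR_n = 0.75 × (2×172.8 + 8×190.08) = 1399.7 kN.
Governing: min(1060.6, 1399.7) = 1060.6 kN → bolt shear.

1060.6 kN (bolt shear governs)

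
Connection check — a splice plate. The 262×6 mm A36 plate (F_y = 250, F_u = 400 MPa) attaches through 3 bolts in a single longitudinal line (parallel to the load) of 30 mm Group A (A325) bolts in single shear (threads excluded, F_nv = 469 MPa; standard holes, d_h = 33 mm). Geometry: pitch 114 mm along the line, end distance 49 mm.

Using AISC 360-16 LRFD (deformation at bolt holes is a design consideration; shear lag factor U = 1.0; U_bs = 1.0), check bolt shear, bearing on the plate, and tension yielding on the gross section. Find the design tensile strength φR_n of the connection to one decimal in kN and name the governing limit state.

329.4 kN (bearing governs)

Bolt shear: A_b = π(30)²/4 = 706.86 mm². φR_n = 0.75 × 469 × 706.86 × 3 × 1 = 745.9 kN.
Bearing (6 mm plate, F_u = 400 MPa): end bolts L_c = 49 − 33/2 = 32.5, R_n = min(1.2×32.5×6×400, 2.4×30×6×400) = 93.6 kN/bolt; interior L_c = 114 − 33 = 81, R_n = 172.8 kN/bolt. φR_n = 0.75 × (1×93.6 + 2×172.8) = 329.4 kN.
Tension yield (gross): A_g = 262×6 = 1572 mm². φR_n = 0.90 × 250 × 1572 = 353.7 kN.
Governing: min(745.9, 329.4, 353.7) = 329.4 kN → bearing.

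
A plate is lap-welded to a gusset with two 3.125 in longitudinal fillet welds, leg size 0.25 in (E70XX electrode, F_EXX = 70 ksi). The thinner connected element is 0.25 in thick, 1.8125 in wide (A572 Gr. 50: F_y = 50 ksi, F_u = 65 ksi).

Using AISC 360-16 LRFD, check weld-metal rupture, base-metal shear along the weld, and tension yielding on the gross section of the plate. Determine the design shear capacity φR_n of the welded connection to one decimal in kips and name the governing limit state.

20.4 kips (gross-section yield governs)

Weld metal: throat = 0.707×0.25 = 0.17675 in, L = 2×3.125 = 6.25 in. φR_n = 0.75 × 0.6 × 70 × 0.17675 × 6.25 = 34.8 kips.
Base metal shear (0.25 in plate): yield φR_n = 1.0×0.6×50×0.25×6.25 = 46.9 kips; rupture φR_n = 0.75×0.6×65×0.25×6.25 = 45.7 kips; take 45.7 kips (rupture).
Tension yield (gross): A_g = 1.8125×0.25 = 0.45313 in². φR_n = 0.90 × 50 × 0.45313 = 20.4 kips.
Governing: min(34.8, 45.7, 20.4) = 20.4 kips → gross-section yield.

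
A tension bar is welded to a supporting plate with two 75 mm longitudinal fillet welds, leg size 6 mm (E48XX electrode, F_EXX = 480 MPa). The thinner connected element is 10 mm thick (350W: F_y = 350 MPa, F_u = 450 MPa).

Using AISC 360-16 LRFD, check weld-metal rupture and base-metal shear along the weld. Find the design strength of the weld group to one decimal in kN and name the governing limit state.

Weld metal: throat = 0.707×6 = 4.242 mm, L = 2×75 = 150 mm. φR_n = 0.75 × 0.6 × 480 × 4.242 × 150 = 137.4 kN.
Base metal shear (10 mm plate): yield φR_n = 1.0×0.6×350×10×150 = 315.0 kN; rupture φR_n = 0.75×0.6×450×10×150 = 303.8 kN; take 303.8 kN (rupture).
Governing: min(137.4, 303.8) = 137.4 kN → weld metal.

137.4 kN (weld metal governs)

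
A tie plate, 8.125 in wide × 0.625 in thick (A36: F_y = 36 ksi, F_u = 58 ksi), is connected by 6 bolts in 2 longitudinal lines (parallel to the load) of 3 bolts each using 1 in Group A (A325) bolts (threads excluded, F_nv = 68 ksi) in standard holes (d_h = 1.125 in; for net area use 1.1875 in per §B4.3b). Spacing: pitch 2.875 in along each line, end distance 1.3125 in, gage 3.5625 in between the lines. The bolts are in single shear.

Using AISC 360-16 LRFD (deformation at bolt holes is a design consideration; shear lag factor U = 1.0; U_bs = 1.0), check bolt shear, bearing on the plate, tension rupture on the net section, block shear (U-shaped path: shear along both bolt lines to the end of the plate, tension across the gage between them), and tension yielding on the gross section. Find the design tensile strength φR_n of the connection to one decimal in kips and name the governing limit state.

Bolt shear: A_b = π(1)²/4 = 0.7854 in². φR_n = 0.75 × 68 × 0.7854 × 6 × 1 = 240.3 kips.
Bearing (0.625 in plate, F_u = 58 ksi): end bolts L_c = 1.3125 − 1.125/2 = 0.75, R_n = min(1.2×0.75×0.625×58, 2.4×1×0.625×58) = 32.625 kips/bolt; interior L_c = 2.875 − 1.125 = 1.75, R_n = 76.125 kips/bolt. φR_n = 0.75 × (2×32.625 + 4×76.125) = 277.3 kips.
Tension rupture (net): A_n = (8.125 − 2×1.1875)×0.625 = 3.5938 in² (U = 1.0, A_e = A_n). φR_n = 0.75 × 58 × 3.5938 = 156.3 kips.
Block shear: shear path 2×[1.3125+2×2.875] = 2×7.0625 in, A_gv = 8.8281, A_nv = 2×(7.0625 − 2.5×1.1875)×0.625 = 5.1172 in²; tension across gage: (3.5625 − 1×1.1875)×0.625 = 1.4844 in². R_n = min(0.6×58×5.1172, 0.6×36×8.8281) + 1.0×58×1.4844 = min(178.08, 190.69) + 86.095 = 264.18 kips. φR_n = 0.75 × 264.18 = 198.1 kips.
Tension yield (gross): A_g = 8.125×0.625 = 5.0781 in². φR_n = 0.90 × 36 × 5.0781 = 164.5 kips.
Governing: min(240.3, 277.3, 156.3, 198.1, 164.5) = 156.3 kips → net-section rupture.

156.3 kips (net-section rupture governs)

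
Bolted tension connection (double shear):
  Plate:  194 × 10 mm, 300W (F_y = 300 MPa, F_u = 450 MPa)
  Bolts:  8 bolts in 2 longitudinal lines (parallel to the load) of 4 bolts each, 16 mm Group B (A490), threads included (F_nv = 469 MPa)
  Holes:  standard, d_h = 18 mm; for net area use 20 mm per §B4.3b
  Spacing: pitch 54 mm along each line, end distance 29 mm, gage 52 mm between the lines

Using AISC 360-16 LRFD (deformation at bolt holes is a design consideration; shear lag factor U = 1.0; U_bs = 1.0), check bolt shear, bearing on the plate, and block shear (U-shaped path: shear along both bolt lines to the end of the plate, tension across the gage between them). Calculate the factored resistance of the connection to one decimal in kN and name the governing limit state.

Bolt shear: A_b = π(16)²/4 = 201.06 mm². φR_n = 0.75 × 469 × 201.06 × 8 × 2 = 1131.6 kN.
Bearing (10 mm plate, F_u = 450 MPa): end bolts L_c = 29 − 18/2 = 20, R_n = min(1.2×20×10×450, 2.4×16×10×450) = 108 kN/bolt; interior L_c = 54 − 18 = 36, R_n = 172.8 kN/bolt. φR_n = 0.75 × (2×108 + 6×172.8) = 939.6 kN.
Block shear: shear path 2×[29+3×54] = 2×191 mm, A_gv = 3820, A_nv = 2×(191 − 3.5×20)×10 = 2420 mm²; tension across gage: (52 − 1×20)×10 = 320 mm². R_n = min(0.6×450×2420, 0.6×300×3820) + 1.0×450×320 = min(653.4, 687.6) + 144 = 797.4 kN. φR_n = 0.75 × 797.4 = 598.1 kN.
Governing: min(1131.6, 939.6, 598.1) = 598.1 kN → block shear.

598.1 kN (block shear governs)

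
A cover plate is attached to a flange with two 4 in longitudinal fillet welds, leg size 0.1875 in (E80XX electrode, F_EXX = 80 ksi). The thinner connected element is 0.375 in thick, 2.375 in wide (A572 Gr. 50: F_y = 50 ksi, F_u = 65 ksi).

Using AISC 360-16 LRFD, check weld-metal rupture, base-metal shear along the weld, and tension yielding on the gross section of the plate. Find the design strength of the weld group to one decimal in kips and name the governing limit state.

38.2 kips (weld metal governs)

Weld metal: throat = 0.707×0.1875 = 0.13256 in, L = 2×4 = 8 in. φR_n = 0.75 × 0.6 × 80 × 0.13256 × 8 = 38.2 kips.
Base metal shear (0.375 in plate): yield φR_n = 1.0×0.6×50×0.375×8 = 90.0 kips; rupture φR_n = 0.75×0.6×65×0.375×8 = 87.8 kips; take 87.8 kips (rupture).
Tension yield (gross): A_g = 2.375×0.375 = 0.89063 in². φR_n = 0.90 × 50 × 0.89063 = 40.1 kips.
Governing: min(38.2, 87.8, 40.1) = 38.2 kips → weld metal.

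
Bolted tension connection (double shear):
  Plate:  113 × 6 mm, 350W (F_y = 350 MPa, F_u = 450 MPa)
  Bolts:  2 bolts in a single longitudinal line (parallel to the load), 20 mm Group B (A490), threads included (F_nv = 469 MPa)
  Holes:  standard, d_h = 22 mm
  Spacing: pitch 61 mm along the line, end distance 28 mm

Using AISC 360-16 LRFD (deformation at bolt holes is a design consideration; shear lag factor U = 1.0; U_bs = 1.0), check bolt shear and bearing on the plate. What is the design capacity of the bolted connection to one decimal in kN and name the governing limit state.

136.1 kN (bearing governs)

Bolt shear: A_b = π(20)²/4 = 314.16 mm². φR_n = 0.75 × 469 × 314.16 × 2 × 2 = 442.0 kN.
Bearing (6 mm plate, F_u = 450 MPa): end bolts L_c = 28 − 22/2 = 17, R_n = min(1.2×17×6×450, 2.4×20×6×450) = 55.08 kN/bolt; interior L_c = 61 − 22 = 39, R_n = 126.36 kN/bolt. φR_n = 0.75 × (1×55.08 + 1×126.36) = 136.1 kN.
Governing: min(442.0, 136.1) = 136.1 kN → bearing.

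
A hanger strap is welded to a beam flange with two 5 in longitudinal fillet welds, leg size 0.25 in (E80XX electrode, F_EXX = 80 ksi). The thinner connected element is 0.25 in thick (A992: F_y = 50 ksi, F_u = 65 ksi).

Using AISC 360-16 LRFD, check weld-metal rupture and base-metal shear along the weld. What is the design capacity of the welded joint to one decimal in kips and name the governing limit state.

63.6 kips (weld metal governs)

Weld metal: throat = 0.707×0.25 = 0.17675 in, L = 2×5 = 10 in. φR_n = 0.75 × 0.6 × 80 × 0.17675 × 10 = 63.6 kips.
Base metal shear (0.25 in plate): yield φR_n = 1.0×0.6×50×0.25×10 = 75.0 kips; rupture φR_n = 0.75×0.6×65×0.25×10 = 73.1 kips; take 73.1 kips (rupture).
Governing: min(63.6, 73.1) = 63.6 kips → weld metal.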